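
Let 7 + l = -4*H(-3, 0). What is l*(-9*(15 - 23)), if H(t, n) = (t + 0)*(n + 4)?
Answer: 2952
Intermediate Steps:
H(t, n) = t*(4 + n)
l = 41 (l = -7 - (-12)*(4 + 0) = -7 - (-12)*4 = -7 - 4*(-12) = -7 + 48 = 41)
l*(-9*(15 - 23)) = 41*(-9*(15 - 23)) = 41*(-9*(-8)) = 41*72 = 2952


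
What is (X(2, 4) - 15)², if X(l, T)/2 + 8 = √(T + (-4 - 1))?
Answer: 957 - 124*I ≈ 957.0 - 124.0*I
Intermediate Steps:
X(l, T) = -16 + 2*√(-5 + T) (X(l, T) = -16 + 2*√(T + (-4 - 1)) = -16 + 2*√(T - 5) = -16 + 2*√(-5 + T))
(X(2, 4) - 15)² = ((-16 + 2*√(-5 + 4)) - 15)² = ((-16 + 2*√(-1)) - 15)² = ((-16 + 2*I) - 15)² = (-31 + 2*I)²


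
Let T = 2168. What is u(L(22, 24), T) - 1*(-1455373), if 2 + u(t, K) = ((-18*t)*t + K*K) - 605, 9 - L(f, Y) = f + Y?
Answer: 6130348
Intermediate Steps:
L(f, Y) = 9 - Y - f (L(f, Y) = 9 - (f + Y) = 9 - (Y + f) = 9 + (-Y - f) = 9 - Y - f)
u(t, K) = -607 + K² - 18*t² (u(t, K) = -2 + (((-18*t)*t + K*K) - 605) = -2 + ((-18*t² + K²) - 605) = -2 + ((K² - 18*t²) - 605) = -2 + (-605 + K² - 18*t²) = -607 + K² - 18*t²)
u(L(22, 24), T) - 1*(-1455373) = (-607 + 2168² - 18*(9 - 1*24 - 1*22)²) - 1*(-1455373) = (-607 + 4700224 - 18*(9 - 24 - 22)²) + 1455373 = (-607 + 4700224 - 18*(-37)²) + 1455373 = (-607 + 4700224 - 18*1369) + 1455373 = (-607 + 4700224 - 24642) + 1455373 = 4674975 + 1455373 = 6130348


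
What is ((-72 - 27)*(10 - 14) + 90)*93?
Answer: 45198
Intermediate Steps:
((-72 - 27)*(10 - 14) + 90)*93 = (-99*(-4) + 90)*93 = (396 + 90)*93 = 486*93 = 45198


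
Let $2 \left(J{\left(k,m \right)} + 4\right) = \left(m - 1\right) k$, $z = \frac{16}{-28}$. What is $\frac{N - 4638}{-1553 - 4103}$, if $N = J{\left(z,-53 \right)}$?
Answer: $\frac{16193}{19796} \approx 0.81799$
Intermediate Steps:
$z = - \frac{4}{7}$ ($z = 16 \left(- \frac{1}{28}\right) = - \frac{4}{7} \approx -0.57143$)
$J{\left(k,m \right)} = -4 + \frac{k \left(-1 + m\right)}{2}$ ($J{\left(k,m \right)} = -4 + \frac{\left(m - 1\right) k}{2} = -4 + \frac{\left(-1 + m\right) k}{2} = -4 + \frac{k \left(-1 + m\right)}{2}$)
$N = \frac{80}{7}$ ($N = -4 - - \frac{2}{7} + \frac{1}{2} \left(- \frac{4}{7}\right) \left(-53\right) = -4 + \frac{2}{7} + \frac{106}{7} = \frac{80}{7} \approx 11.429$)
$\frac{N - 4638}{-1553 - 4103} = \frac{\frac{80}{7} - 4638}{-1553 - 4103} = - \frac{32386}{7 \left(-5656\right)} = \left(- \frac{32386}{7}\right) \left(- \frac{1}{5656}\right) = \frac{16193}{19796}$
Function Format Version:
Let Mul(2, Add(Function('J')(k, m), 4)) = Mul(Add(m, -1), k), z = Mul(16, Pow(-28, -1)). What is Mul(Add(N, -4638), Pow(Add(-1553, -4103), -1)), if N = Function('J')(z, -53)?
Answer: Rational(16193, 19796) ≈ 0.81799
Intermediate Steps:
z = Rational(-4, 7) (z = Mul(16, Rational(-1, 28)) = Rational(-4, 7) ≈ -0.57143)
Function('J')(k, m) = Add(-4, Mul(Rational(1, 2), k, Add(-1, m))) (Function('J')(k, m) = Add(-4, Mul(Rational(1, 2), Mul(Add(m, -1), k))) = Add(-4, Mul(Rational(1, 2), Mul(Add(-1, m), k))) = Add(-4, Mul(Rational(1, 2), Mul(k, Add(-1, m)))) = Add(-4, Mul(Rational(1, 2), k, Add(-1, m))))
N = Rational(80, 7) (N = Add(-4, Mul(Rational(-1, 2), Rational(-4, 7)), Mul(Rational(1, 2), Rational(-4, 7), -53)) = Add(-4, Rational(2, 7), Rational(106, 7)) = Rational(80, 7) ≈ 11.429)
Mul(Add(N, -4638), Pow(Add(-1553, -4103), -1)) = Mul(Add(Rational(80, 7), -4638), Pow(Add(-1553, -4103), -1)) = Mul(Rational(-32386, 7), Pow(-5656, -1)) = Mul(Rational(-32386, 7), Rational(-1, 5656)) = Rational(16193, 19796)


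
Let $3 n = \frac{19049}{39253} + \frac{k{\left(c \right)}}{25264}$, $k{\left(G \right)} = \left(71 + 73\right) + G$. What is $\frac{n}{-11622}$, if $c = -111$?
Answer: $- \frac{482549285}{34576186555872} \approx -1.3956 \cdot 10^{-5}$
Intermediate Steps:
$k{\left(G \right)} = 144 + G$
$n = \frac{482549285}{2975063376}$ ($n = \frac{\frac{19049}{39253} + \frac{144 - 111}{25264}}{3} = \frac{19049 \cdot \frac{1}{39253} + 33 \cdot \frac{1}{25264}}{3} = \frac{\frac{19049}{39253} + \frac{33}{25264}}{3} = \frac{1}{3} \cdot \frac{482549285}{991687792} = \frac{482549285}{2975063376} \approx 0.1622$)
$\frac{n}{-11622} = \frac{482549285}{2975063376 \left(-11622\right)} = \frac{482549285}{2975063376} \left(- \frac{1}{11622}\right) = - \frac{482549285}{34576186555872}$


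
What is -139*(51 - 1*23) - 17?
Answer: -3909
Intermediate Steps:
-139*(51 - 1*23) - 17 = -139*(51 - 23) - 17 = -139*28 - 17 = -3892 - 17 = -3909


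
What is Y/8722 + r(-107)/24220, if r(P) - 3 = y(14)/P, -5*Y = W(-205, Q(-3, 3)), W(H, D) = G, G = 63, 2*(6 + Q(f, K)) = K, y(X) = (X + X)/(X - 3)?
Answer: -3353411/2537117660 ≈ -0.0013217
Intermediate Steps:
y(X) = 2*X/(-3 + X) (y(X) = (2*X)/(-3 + X) = 2*X/(-3 + X))
Q(f, K) = -6 + K/2
W(H, D) = 63
Y = -63/5 (Y = -1/5*63 = -63/5 ≈ -12.600)
r(P) = 3 + 28/(11*P) (r(P) = 3 + (2*14/(-3 + 14))/P = 3 + (2*14/11)/P = 3 + (2*14*(1/11))/P = 3 + 28/(11*P))
Y/8722 + r(-107)/24220 = -63/5/8722 + (3 + (28/11)/(-107))/24220 = -63/5*1/8722 + (3 + (28/11)*(-1/107))*(1/24220) = -9/6230 + (3 - 28/1177)*(1/24220) = -9/6230 + (3503/1177)*(1/24220) = -9/6230 + 3503/28506940 = -3353411/2537117660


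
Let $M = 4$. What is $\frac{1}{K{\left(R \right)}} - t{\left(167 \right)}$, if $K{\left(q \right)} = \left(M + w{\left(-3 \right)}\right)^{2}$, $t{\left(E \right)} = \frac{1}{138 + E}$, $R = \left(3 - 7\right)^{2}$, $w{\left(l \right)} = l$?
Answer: $\frac{304}{305} \approx 0.99672$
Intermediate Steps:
$R = 16$ ($R = \left(-4\right)^{2} = 16$)
$K{\left(q \right)} = 1$ ($K{\left(q \right)} = \left(4 - 3\right)^{2} = 1^{2} = 1$)
$\frac{1}{K{\left(R \right)}} - t{\left(167 \right)} = 1^{-1} - \frac{1}{138 + 167} = 1 - \frac{1}{305} = \frac{304}{305}$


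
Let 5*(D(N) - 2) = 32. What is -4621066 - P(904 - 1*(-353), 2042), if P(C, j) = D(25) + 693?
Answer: -23108837/5 ≈ -4.6218e+6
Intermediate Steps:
D(N) = 42/5 (D(N) = 2 + (⅕)*32 = 2 + 32/5 = 42/5)
P(C, j) = 3507/5 (P(C, j) = 42/5 + 693 = 3507/5)
-4621066 - P(904 - 1*(-353), 2042) = -4621066 - 1*3507/5 = -4621066 - 3507/5 = -23108837/5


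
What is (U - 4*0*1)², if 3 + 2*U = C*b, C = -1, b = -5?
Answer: 1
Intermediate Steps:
U = 1 (U = -3/2 + (-1*(-5))/2 = -3/2 + (½)*5 = -3/2 + 5/2 = 1)
(U - 4*0*1)² = (1 - 4*0*1)² = (1 + 0*1)² = (1 + 0)² = 1² = 1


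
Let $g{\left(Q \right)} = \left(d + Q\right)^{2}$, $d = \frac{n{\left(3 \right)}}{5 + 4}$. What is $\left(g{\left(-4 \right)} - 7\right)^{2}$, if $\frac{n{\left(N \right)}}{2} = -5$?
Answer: $\frac{2399401}{6561} \approx 365.71$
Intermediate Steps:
$n{\left(N \right)} = -10$ ($n{\left(N \right)} = 2 \left(-5\right) = -10$)
$d = - \frac{10}{9}$ ($d = - \frac{10}{5 + 4} = - \frac{10}{9} \approx -1.1111$)
$g{\left(Q \right)} = \left(- \frac{10}{9} + Q\right)^{2}$
$\left(g{\left(-4 \right)} - 7\right)^{2} = \left(\frac{\left(-10 + 9 \left(-4\right)\right)^{2}}{81} - 7\right)^{2} = \left(\frac{\left(-10 - 36\right)^{2}}{81} - 7\right)^{2} = \left(\frac{\left(-46\right)^{2}}{81} - 7\right)^{2} = \left(\frac{1}{81} \cdot 2116 - 7\right)^{2} = \left(\frac{2116}{81} - 7\right)^{2} = \left(\frac{1549}{81}\right)^{2} = \frac{2399401}{6561}$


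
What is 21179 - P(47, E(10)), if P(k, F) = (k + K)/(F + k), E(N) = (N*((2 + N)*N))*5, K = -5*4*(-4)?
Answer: 128069286/6047 ≈ 21179.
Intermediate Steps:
K = 80 (K = -20*(-4) = 80)
E(N) = 5*N**2*(2 + N) (E(N) = (N*(N*(2 + N)))*5 = (N**2*(2 + N))*5 = 5*N**2*(2 + N))
P(k, F) = (80 + k)/(F + k) (P(k, F) = (k + 80)/(F + k) = (80 + k)/(F + k))
21179 - P(47, E(10)) = 21179 - (80 + 47)/(5*10**2*(2 + 10) + 47) = 21179 - 127/(5*100*12 + 47) = 21179 - 127/(6000 + 47) = 21179 - 127/6047 = 128069286/6047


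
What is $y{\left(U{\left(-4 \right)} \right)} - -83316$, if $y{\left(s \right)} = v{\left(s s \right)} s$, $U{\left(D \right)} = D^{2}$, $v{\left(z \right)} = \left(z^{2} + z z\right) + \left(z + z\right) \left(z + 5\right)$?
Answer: $4318580$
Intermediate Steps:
$v{\left(z \right)} = 2 z^{2} + 2 z \left(5 + z\right)$ ($v{\left(z \right)} = \left(z^{2} + z^{2}\right) + 2 z \left(5 + z\right) = 2 z^{2} + 2 z \left(5 + z\right)$)
$y{\left(s \right)} = 2 s^{3} \left(5 + 2 s^{2}\right)$ ($y{\left(s \right)} = 2 s s \left(5 + 2 s s\right) s = 2 s^{2} \left(5 + 2 s^{2}\right) s = 2 s^{3} \left(5 + 2 s^{2}\right)$)
$y{\left(U{\left(-4 \right)} \right)} - -83316 = \left(\left(-4\right)^{2}\right)^{3} \left(10 + 4 \left(\left(-4\right)^{2}\right)^{2}\right) - -83316 = 16^{3} \left(10 + 4 \cdot 16^{2}\right) + 83316 = 4096 \left(10 + 4 \cdot 256\right) + 83316 = 4096 \left(10 + 1024\right) + 83316 = 4096 \cdot 1034 + 83316 = 4235264 + 83316 = 4318580$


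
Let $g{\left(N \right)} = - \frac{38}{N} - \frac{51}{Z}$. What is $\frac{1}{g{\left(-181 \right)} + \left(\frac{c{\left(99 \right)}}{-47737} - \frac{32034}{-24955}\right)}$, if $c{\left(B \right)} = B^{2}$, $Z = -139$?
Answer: $\frac{29971333891765}{49608833354732} \approx 0.60415$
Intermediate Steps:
$g{\left(N \right)} = \frac{51}{139} - \frac{38}{N}$ ($g{\left(N \right)} = - \frac{38}{N} - \frac{51}{-139} = - \frac{38}{N} - - \frac{51}{139} = - \frac{38}{N} + \frac{51}{139} = \frac{51}{139} - \frac{38}{N}$)
$\frac{1}{g{\left(-181 \right)} + \left(\frac{c{\left(99 \right)}}{-47737} - \frac{32034}{-24955}\right)} = \frac{1}{\left(\frac{51}{139} - \frac{38}{-181}\right) + \left(\frac{99^{2}}{-47737} - \frac{32034}{-24955}\right)} = \frac{1}{\left(\frac{51}{139} - - \frac{38}{181}\right) + \left(9801 \left(- \frac{1}{47737}\right) - - \frac{32034}{24955}\right)} = \frac{1}{\left(\frac{51}{139} + \frac{38}{181}\right) + \left(- \frac{9801}{47737} + \frac{32034}{24955}\right)} = \frac{1}{\frac{14513}{25159} + \frac{1284623103}{1191276835}} = \frac{1}{\frac{49608833354732}{29971333891765}} = \frac{29971333891765}{49608833354732}$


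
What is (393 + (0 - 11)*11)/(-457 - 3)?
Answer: -68/115 ≈ -0.59130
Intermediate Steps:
(393 + (0 - 11)*11)/(-457 - 3) = (393 - 11*11)/(-460) = (393 - 121)*(-1/460) = 272*(-1/460) = -68/115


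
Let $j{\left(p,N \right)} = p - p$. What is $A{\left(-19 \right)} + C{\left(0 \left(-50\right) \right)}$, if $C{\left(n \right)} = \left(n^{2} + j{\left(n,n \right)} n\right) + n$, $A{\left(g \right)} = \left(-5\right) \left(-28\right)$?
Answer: $140$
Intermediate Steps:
$j{\left(p,N \right)} = 0$
$A{\left(g \right)} = 140$
$C{\left(n \right)} = n + n^{2}$ ($C{\left(n \right)} = \left(n^{2} + 0 n\right) + n = \left(n^{2} + 0\right) + n = n^{2} + n = n + n^{2}$)
$A{\left(-19 \right)} + C{\left(0 \left(-50\right) \right)} = 140 + 0 \left(-50\right) \left(1 + 0 \left(-50\right)\right) = 140 + 0 \left(1 + 0\right) = 140 + 0 \cdot 1 = 140 + 0 = 140$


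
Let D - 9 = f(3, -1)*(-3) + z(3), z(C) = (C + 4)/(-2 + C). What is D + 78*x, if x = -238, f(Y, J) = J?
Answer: -18545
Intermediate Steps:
z(C) = (4 + C)/(-2 + C)
D = 19 (D = 9 + (-1*(-3) + (4 + 3)/(-2 + 3)) = 9 + (3 + 7/1) = 9 + (3 + 1*7) = 9 + (3 + 7) = 9 + 10 = 19)
D + 78*x = 19 + 78*(-238) = 19 - 18564 = -18545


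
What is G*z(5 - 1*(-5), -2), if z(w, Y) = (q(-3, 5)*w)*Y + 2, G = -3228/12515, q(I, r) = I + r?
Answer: 122664/12515 ≈ 9.8014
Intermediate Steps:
G = -3228/12515 (G = -3228*1/12515 = -3228/12515 ≈ -0.25793)
z(w, Y) = 2 + 2*Y*w (z(w, Y) = ((-3 + 5)*w)*Y + 2 = (2*w)*Y + 2 = 2*Y*w + 2 = 2 + 2*Y*w)
G*z(5 - 1*(-5), -2) = -3228*(2 + 2*(-2)*(5 - 1*(-5)))/12515 = -3228*(2 + 2*(-2)*(5 + 5))/12515 = -3228*(2 + 2*(-2)*10)/12515 = -3228*(2 - 40)/12515 = -3228/12515*(-38) = 122664/12515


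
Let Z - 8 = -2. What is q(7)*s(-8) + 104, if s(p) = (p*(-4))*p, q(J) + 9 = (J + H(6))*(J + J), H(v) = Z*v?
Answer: -151704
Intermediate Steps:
Z = 6 (Z = 8 - 2 = 6)
H(v) = 6*v
q(J) = -9 + 2*J*(36 + J) (q(J) = -9 + (J + 6*6)*(J + J) = -9 + (J + 36)*(2*J) = -9 + (36 + J)*(2*J) = -9 + 2*J*(36 + J))
s(p) = -4*p² (s(p) = (-4*p)*p = -4*p²)
q(7)*s(-8) + 104 = (-9 + 2*7² + 72*7)*(-4*(-8)²) + 104 = (-9 + 2*49 + 504)*(-4*64) + 104 = (-9 + 98 + 504)*(-256) + 104 = 593*(-256) + 104 = -151808 + 104 = -151704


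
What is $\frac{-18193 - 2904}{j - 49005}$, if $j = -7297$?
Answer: $\frac{21097}{56302} \approx 0.37471$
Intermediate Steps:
$\frac{-18193 - 2904}{j - 49005} = \frac{-18193 - 2904}{-7297 - 49005} = - \frac{21097}{-56302} = \left(-21097\right) \left(- \frac{1}{56302}\right) = \frac{21097}{56302}$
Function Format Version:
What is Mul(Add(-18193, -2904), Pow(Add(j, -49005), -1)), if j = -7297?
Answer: Rational(21097, 56302) ≈ 0.37471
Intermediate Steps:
Mul(Add(-18193, -2904), Pow(Add(j, -49005), -1)) = Mul(Add(-18193, -2904), Pow(Add(-7297, -49005), -1)) = Mul(-21097, Pow(-56302, -1)) = Mul(-21097, Rational(-1, 56302)) = Rational(21097, 56302)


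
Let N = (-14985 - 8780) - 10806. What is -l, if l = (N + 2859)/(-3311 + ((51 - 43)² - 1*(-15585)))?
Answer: 15856/6169 ≈ 2.5703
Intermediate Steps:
N = -34571 (N = -23765 - 10806 = -34571)
l = -15856/6169 (l = (-34571 + 2859)/(-3311 + ((51 - 43)² - 1*(-15585))) = -31712/(-3311 + (8² + 15585)) = -31712/(-3311 + (64 + 15585)) = -31712/(-3311 + 15649) = -31712/12338 = -31712*1/12338 = -15856/6169 ≈ -2.5703)
-l = -1*(-15856/6169) = 15856/6169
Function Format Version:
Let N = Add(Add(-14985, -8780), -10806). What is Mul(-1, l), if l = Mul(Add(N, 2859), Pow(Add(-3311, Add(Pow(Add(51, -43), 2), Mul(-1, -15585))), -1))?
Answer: Rational(15856, 6169) ≈ 2.5703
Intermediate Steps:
N = -34571 (N = Add(-23765, -10806) = -34571)
l = Rational(-15856, 6169) (l = Mul(Add(-34571, 2859), Pow(Add(-3311, Add(Pow(Add(51, -43), 2), Mul(-1, -15585))), -1)) = Mul(-31712, Pow(Add(-3311, Add(Pow(8, 2), 15585)), -1)) = Mul(-31712, Pow(Add(-3311, Add(64, 15585)), -1)) = Mul(-31712, Pow(Add(-3311, 15649), -1)) = Mul(-31712, Pow(12338, -1)) = Mul(-31712, Rational(1, 12338)) = Rational(-15856, 6169) ≈ -2.5703)
Mul(-1, l) = Mul(-1, Rational(-15856, 6169)) = Rational(15856, 6169)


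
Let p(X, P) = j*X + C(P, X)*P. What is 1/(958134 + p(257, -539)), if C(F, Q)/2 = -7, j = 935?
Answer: 1/1205975 ≈ 8.2920e-7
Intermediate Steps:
C(F, Q) = -14 (C(F, Q) = 2*(-7) = -14)
p(X, P) = -14*P + 935*X (p(X, P) = 935*X - 14*P = -14*P + 935*X)
1/(958134 + p(257, -539)) = 1/(958134 + (-14*(-539) + 935*257)) = 1/(958134 + (7546 + 240295)) = 1/(958134 + 247841) = 1/1205975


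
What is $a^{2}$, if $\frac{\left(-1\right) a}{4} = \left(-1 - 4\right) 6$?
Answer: $14400$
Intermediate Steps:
$a = 120$ ($a = - 4 \left(-1 - 4\right) 6 = - 4 \left(\left(-5\right) 6\right) = \left(-4\right) \left(-30\right) = 120$)
$a^{2} = 120^{2} = 14400$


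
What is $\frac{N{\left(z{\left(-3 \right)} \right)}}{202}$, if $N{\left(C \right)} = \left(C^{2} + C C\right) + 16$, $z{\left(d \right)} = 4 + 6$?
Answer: $\frac{108}{101} \approx 1.0693$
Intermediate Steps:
$z{\left(d \right)} = 10$
$N{\left(C \right)} = 16 + 2 C^{2}$ ($N{\left(C \right)} = \left(C^{2} + C^{2}\right) + 16 = 2 C^{2} + 16 = 16 + 2 C^{2}$)
$\frac{N{\left(z{\left(-3 \right)} \right)}}{202} = \frac{16 + 2 \cdot 10^{2}}{202} = \left(16 + 2 \cdot 100\right) \frac{1}{202} = \left(16 + 200\right) \frac{1}{202} = 216 \cdot \frac{1}{202} = \frac{108}{101}$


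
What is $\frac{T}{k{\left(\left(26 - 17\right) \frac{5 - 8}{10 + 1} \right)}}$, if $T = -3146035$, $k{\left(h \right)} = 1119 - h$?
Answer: $- \frac{34606385}{12336} \approx -2805.3$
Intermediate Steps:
$\frac{T}{k{\left(\left(26 - 17\right) \frac{5 - 8}{10 + 1} \right)}} = - \frac{3146035}{1119 - \left(26 - 17\right) \frac{5 - 8}{10 + 1}} = - \frac{3146035}{1119 - 9 \left(- \frac{3}{11}\right)} = - \frac{3146035}{1119 - - \frac{27}{11}} = - \frac{3146035}{1119 + \frac{27}{11}} = - \frac{3146035}{\frac{12336}{11}} = \left(-3146035\right) \frac{11}{12336} = - \frac{34606385}{12336}$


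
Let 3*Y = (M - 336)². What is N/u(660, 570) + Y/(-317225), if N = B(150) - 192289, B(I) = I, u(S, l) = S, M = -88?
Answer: -4066056333/13957900 ≈ -291.31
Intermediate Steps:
N = -192139 (N = 150 - 192289 = -192139)
Y = 179776/3 (Y = (-88 - 336)²/3 = (⅓)*(-424)² = (⅓)*179776 = 179776/3 ≈ 59925.)
N/u(660, 570) + Y/(-317225) = -192139/660 + (179776/3)/(-317225) = -192139*1/660 + (179776/3)*(-1/317225) = -192139/660 - 179776/951675 = -4066056333/13957900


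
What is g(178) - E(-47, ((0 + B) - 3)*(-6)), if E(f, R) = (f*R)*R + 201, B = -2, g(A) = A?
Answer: 42277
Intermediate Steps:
E(f, R) = 201 + f*R**2 (E(f, R) = (R*f)*R + 201 = f*R**2 + 201 = 201 + f*R**2)
g(178) - E(-47, ((0 + B) - 3)*(-6)) = 178 - (201 - 47*36*((0 - 2) - 3)**2) = 178 - (201 - 47*36*(-2 - 3)**2) = 178 - (201 - 47*(-5*(-6))**2) = 178 - (201 - 47*30**2) = 178 - (201 - 47*900) = 178 - (201 - 42300) = 178 - 1*(-42099) = 178 + 42099 = 42277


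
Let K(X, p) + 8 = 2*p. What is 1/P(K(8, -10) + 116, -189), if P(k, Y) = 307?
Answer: 1/307 ≈ 0.0032573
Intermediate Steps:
K(X, p) = -8 + 2*p
1/P(K(8, -10) + 116, -189) = 1/307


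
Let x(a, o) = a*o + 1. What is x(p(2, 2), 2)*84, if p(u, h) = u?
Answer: 420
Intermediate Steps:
x(a, o) = 1 + a*o
x(p(2, 2), 2)*84 = (1 + 2*2)*84 = (1 + 4)*84 = 5*84 = 420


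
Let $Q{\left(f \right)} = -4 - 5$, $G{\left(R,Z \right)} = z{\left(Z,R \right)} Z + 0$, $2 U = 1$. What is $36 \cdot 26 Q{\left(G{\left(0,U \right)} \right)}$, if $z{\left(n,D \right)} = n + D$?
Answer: $-8424$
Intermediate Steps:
$U = \frac{1}{2}$ ($U = \frac{1}{2} \cdot 1 = \frac{1}{2} \approx 0.5$)
$z{\left(n,D \right)} = D + n$
$G{\left(R,Z \right)} = Z \left(R + Z\right)$ ($G{\left(R,Z \right)} = \left(R + Z\right) Z + 0 = Z \left(R + Z\right) + 0 = Z \left(R + Z\right)$)
$Q{\left(f \right)} = -9$
$36 \cdot 26 Q{\left(G{\left(0,U \right)} \right)} = 36 \cdot 26 \left(-9\right) = 936 \left(-9\right) = -8424$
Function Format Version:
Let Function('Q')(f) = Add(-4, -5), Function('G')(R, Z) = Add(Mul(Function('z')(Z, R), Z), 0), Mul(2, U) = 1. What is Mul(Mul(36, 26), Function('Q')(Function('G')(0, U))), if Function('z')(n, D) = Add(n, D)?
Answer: -8424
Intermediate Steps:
U = Rational(1, 2) (U = Mul(Rational(1, 2), 1) = Rational(1, 2) ≈ 0.50000)
Function('z')(n, D) = Add(D, n)
Function('G')(R, Z) = Mul(Z, Add(R, Z)) (Function('G')(R, Z) = Add(Mul(Add(R, Z), Z), 0) = Add(Mul(Z, Add(R, Z)), 0) = Mul(Z, Add(R, Z)))
Function('Q')(f) = -9
Mul(Mul(36, 26), Function('Q')(Function('G')(0, U))) = Mul(Mul(36, 26), -9) = Mul(936, -9) = -8424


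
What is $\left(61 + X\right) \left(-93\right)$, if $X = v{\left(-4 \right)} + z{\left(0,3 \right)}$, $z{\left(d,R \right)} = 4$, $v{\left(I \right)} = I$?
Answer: $-5673$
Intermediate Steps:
$X = 0$ ($X = -4 + 4 = 0$)
$\left(61 + X\right) \left(-93\right) = \left(61 + 0\right) \left(-93\right) = 61 \left(-93\right) = -5673$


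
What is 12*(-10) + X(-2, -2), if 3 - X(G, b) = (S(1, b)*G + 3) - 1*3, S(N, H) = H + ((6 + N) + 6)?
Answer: -95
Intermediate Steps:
S(N, H) = 12 + H + N (S(N, H) = H + (12 + N) = 12 + H + N)
X(G, b) = 3 - G*(13 + b) (X(G, b) = 3 - (((12 + b + 1)*G + 3) - 1*3) = 3 - (((13 + b)*G + 3) - 3) = 3 - ((G*(13 + b) + 3) - 3) = 3 - ((3 + G*(13 + b)) - 3) = 3 - G*(13 + b))
12*(-10) + X(-2, -2) = 12*(-10) + (3 - 1*(-2)*(13 - 2)) = -120 + (3 - 1*(-2)*11) = -120 + (3 + 22) = -120 + 25 = -95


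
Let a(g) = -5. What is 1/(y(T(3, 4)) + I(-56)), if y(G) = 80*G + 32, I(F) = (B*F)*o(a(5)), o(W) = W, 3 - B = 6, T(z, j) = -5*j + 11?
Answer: -1/1528 ≈ -0.00065445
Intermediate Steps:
T(z, j) = 11 - 5*j
B = -3 (B = 3 - 1*6 = 3 - 6 = -3)
I(F) = 15*F (I(F) = -3*F*(-5) = 15*F)
y(G) = 32 + 80*G
1/(y(T(3, 4)) + I(-56)) = 1/((32 + 80*(11 - 5*4)) + 15*(-56)) = 1/((32 + 80*(11 - 20)) - 840) = 1/((32 + 80*(-9)) - 840) = 1/((32 - 720) - 840) = 1/(-688 - 840) = 1/(-1528) = -1/1528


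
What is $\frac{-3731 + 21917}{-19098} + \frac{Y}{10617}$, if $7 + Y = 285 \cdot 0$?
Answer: $- \frac{10734136}{11264637} \approx -0.95291$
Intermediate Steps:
$Y = -7$ ($Y = -7 + 285 \cdot 0 = -7 + 0 = -7$)
$\frac{-3731 + 21917}{-19098} + \frac{Y}{10617} = \frac{-3731 + 21917}{-19098} - \frac{7}{10617} = 18186 \left(- \frac{1}{19098}\right) - \frac{7}{10617} = - \frac{3031}{3183} - \frac{7}{10617} = - \frac{10734136}{11264637}$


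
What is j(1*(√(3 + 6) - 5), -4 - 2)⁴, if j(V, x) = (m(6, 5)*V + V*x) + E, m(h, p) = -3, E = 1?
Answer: 130321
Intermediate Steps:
j(V, x) = 1 - 3*V + V*x (j(V, x) = (-3*V + V*x) + 1 = 1 - 3*V + V*x)
j(1*(√(3 + 6) - 5), -4 - 2)⁴ = (1 - 3*(√(3 + 6) - 5) + (1*(√(3 + 6) - 5))*(-4 - 2))⁴ = (1 - 3*(√9 - 5) + (1*(√9 - 5))*(-6))⁴ = (1 - 3*(3 - 5) + (1*(3 - 5))*(-6))⁴ = (1 - 3*(-2) + (1*(-2))*(-6))⁴ = (1 - 3*(-2) - 2*(-6))⁴ = (1 + 6 + 12)⁴ = 19⁴ = 130321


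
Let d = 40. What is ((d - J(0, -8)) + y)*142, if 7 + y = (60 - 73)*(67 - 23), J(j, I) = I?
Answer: -75402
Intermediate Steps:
y = -579 (y = -7 + (60 - 73)*(67 - 23) = -7 - 13*44 = -7 - 572 = -579)
((d - J(0, -8)) + y)*142 = ((40 - 1*(-8)) - 579)*142 = ((40 + 8) - 579)*142 = (48 - 579)*142 = -531*142 = -75402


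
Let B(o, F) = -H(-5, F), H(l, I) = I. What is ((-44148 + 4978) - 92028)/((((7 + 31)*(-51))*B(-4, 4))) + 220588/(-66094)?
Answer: -2595349697/128090172 ≈ -20.262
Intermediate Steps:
B(o, F) = -F
((-44148 + 4978) - 92028)/((((7 + 31)*(-51))*B(-4, 4))) + 220588/(-66094) = ((-44148 + 4978) - 92028)/((((7 + 31)*(-51))*(-1*4))) + 220588/(-66094) = (-39170 - 92028)/(((38*(-51))*(-4))) + 220588*(-1/66094) = -131198/((-1938*(-4))) - 110294/33047 = -131198/7752 - 110294/33047 = -131198*1/7752 - 110294/33047 = -65599/3876 - 110294/33047 = -2595349697/128090172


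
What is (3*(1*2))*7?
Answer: 42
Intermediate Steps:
(3*(1*2))*7 = (3*2)*7 = 6*7 = 42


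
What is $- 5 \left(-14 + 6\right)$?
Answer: $40$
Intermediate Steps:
$- 5 \left(-14 + 6\right) = \left(-5\right) \left(-8\right) = 40$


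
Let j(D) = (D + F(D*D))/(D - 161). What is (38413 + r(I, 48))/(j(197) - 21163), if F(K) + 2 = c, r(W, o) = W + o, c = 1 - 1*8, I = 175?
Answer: -86931/47605 ≈ -1.8261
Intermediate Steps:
c = -7 (c = 1 - 8 = -7)
F(K) = -9 (F(K) = -2 - 7 = -9)
j(D) = (-9 + D)/(-161 + D) (j(D) = (D - 9)/(D - 161) = (-9 + D)/(-161 + D))
(38413 + r(I, 48))/(j(197) - 21163) = (38413 + (175 + 48))/((-9 + 197)/(-161 + 197) - 21163) = (38413 + 223)/(188/36 - 21163) = 38636/((1/36)*188 - 21163) = 38636/(47/9 - 21163) = 38636/(-190420/9) = 38636*(-9/190420) = -86931/47605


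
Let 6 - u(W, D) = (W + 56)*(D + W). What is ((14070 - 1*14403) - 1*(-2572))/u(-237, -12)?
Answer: -2239/45063 ≈ -0.049686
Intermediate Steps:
u(W, D) = 6 - (56 + W)*(D + W) (u(W, D) = 6 - (W + 56)*(D + W) = 6 - (56 + W)*(D + W))
((14070 - 1*14403) - 1*(-2572))/u(-237, -12) = ((14070 - 1*14403) - 1*(-2572))/(6 - 1*(-237)**2 - 56*(-12) - 56*(-237) - 1*(-12)*(-237)) = ((14070 - 14403) + 2572)/(6 - 1*56169 + 672 + 13272 - 2844) = (-333 + 2572)/(6 - 56169 + 672 + 13272 - 2844) = 2239/(-45063) = 2239*(-1/45063) = -2239/45063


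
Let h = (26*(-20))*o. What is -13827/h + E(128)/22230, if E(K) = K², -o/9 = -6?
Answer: 72881/59280 ≈ 1.2294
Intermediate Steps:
o = 54 (o = -9*(-6) = 54)
h = -28080 (h = (26*(-20))*54 = -520*54 = -28080)
-13827/h + E(128)/22230 = -13827/(-28080) + 128²/22230 = -13827*(-1/28080) + 16384*(1/22230) = 4609/9360 + 8192/11115 = 72881/59280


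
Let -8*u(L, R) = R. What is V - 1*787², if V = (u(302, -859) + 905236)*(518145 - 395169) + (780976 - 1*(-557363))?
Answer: 111336225854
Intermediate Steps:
u(L, R) = -R/8
V = 111336845223 (V = (-⅛*(-859) + 905236)*(518145 - 395169) + (780976 - 1*(-557363)) = (859/8 + 905236)*122976 + (780976 + 557363) = (7242747/8)*122976 + 1338339 = 111335506884 + 1338339 = 111336845223)
V - 1*787² = 111336845223 - 1*787² = 111336845223 - 1*619369 = 111336845223 - 619369 = 111336225854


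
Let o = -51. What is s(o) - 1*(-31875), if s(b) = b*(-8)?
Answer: 32283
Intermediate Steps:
s(b) = -8*b
s(o) - 1*(-31875) = -8*(-51) - 1*(-31875) = 408 + 31875 = 32283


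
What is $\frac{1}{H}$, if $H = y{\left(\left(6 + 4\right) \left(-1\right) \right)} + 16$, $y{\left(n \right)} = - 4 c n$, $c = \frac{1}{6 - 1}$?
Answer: $\frac{1}{24} \approx 0.041667$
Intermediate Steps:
$c = \frac{1}{5} \approx 0.2$
$y{\left(n \right)} = - \frac{4 n}{5}$ ($y{\left(n \right)} = \left(-4\right) \frac{1}{5} n = - \frac{4 n}{5}$)
$H = 24$ ($H = - \frac{4 \left(6 + 4\right) \left(-1\right)}{5} + 16 = - \frac{4 \cdot 10 \left(-1\right)}{5} + 16 = \left(- \frac{4}{5}\right) \left(-10\right) + 16 = 8 + 16 = 24$)
$\frac{1}{H} = \frac{1}{24}$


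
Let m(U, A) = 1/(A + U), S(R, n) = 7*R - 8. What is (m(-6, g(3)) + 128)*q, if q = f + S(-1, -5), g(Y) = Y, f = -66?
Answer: -10341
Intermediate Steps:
S(R, n) = -8 + 7*R
q = -81 (q = -66 + (-8 + 7*(-1)) = -66 + (-8 - 7) = -66 - 15 = -81)
(m(-6, g(3)) + 128)*q = (1/(3 - 6) + 128)*(-81) = (1/(-3) + 128)*(-81) = (-⅓ + 128)*(-81) = (383/3)*(-81) = -10341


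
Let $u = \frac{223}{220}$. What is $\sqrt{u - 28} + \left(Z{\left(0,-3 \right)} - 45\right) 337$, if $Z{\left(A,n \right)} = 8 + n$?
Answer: $-13480 + \frac{i \sqrt{326535}}{110} \approx -13480.0 + 5.1948 i$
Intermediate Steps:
$u = \frac{223}{220}$ ($u = 223 \cdot \frac{1}{220} = \frac{223}{220} \approx 1.0136$)
$\sqrt{u - 28} + \left(Z{\left(0,-3 \right)} - 45\right) 337 = \sqrt{\frac{223}{220} - 28} + \left(\left(8 - 3\right) - 45\right) 337 = \sqrt{- \frac{5937}{220}} + \left(5 - 45\right) 337 = \frac{i \sqrt{326535}}{110} - 13480 = -13480 + \frac{i \sqrt{326535}}{110}$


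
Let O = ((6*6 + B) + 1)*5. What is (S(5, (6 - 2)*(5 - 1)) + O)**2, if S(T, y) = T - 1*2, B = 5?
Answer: 45369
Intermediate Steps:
S(T, y) = -2 + T (S(T, y) = T - 2 = -2 + T)
O = 210 (O = ((6*6 + 5) + 1)*5 = ((36 + 5) + 1)*5 = (41 + 1)*5 = 42*5 = 210)
(S(5, (6 - 2)*(5 - 1)) + O)**2 = ((-2 + 5) + 210)**2 = (3 + 210)**2 = 213**2 = 45369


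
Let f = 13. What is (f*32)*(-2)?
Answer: -832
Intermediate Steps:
(f*32)*(-2) = (13*32)*(-2) = 416*(-2) = -832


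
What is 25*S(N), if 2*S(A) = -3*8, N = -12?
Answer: -300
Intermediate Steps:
S(A) = -12 (S(A) = (-3*8)/2 = (½)*(-24) = -12)
25*S(N) = 25*(-12) = -300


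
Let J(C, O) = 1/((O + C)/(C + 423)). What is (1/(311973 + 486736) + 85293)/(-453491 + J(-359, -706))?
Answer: -72552365375970/385750871539111 ≈ -0.18808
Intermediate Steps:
J(C, O) = (423 + C)/(C + O) (J(C, O) = 1/((C + O)/(423 + C)) = (423 + C)/(C + O))
(1/(311973 + 486736) + 85293)/(-453491 + J(-359, -706)) = (1/(311973 + 486736) + 85293)/(-453491 + (423 - 359)/(-359 - 706)) = (1/798709 + 85293)/(-453491 + 64/(-1065)) = (1/798709 + 85293)/(-453491 - 1/1065*64) = 68124286738/(798709*(-453491 - 64/1065)) = 68124286738/(798709*(-482967979/1065)) = (68124286738/798709)*(-1065/482967979) = -72552365375970/385750871539111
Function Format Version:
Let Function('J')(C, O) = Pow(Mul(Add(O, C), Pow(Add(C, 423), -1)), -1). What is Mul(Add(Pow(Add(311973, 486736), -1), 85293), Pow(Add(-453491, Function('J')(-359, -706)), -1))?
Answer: Rational(-72552365375970, 385750871539111) ≈ -0.18808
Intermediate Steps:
Function('J')(C, O) = Mul(Pow(Add(C, O), -1), Add(423, C)) (Function('J')(C, O) = Pow(Mul(Add(C, O), Pow(Add(423, C), -1)), -1) = Pow(Mul(Pow(Add(423, C), -1), Add(C, O)), -1) = Mul(Pow(Add(C, O), -1), Add(423, C)))
Mul(Add(Pow(Add(311973, 486736), -1), 85293), Pow(Add(-453491, Function('J')(-359, -706)), -1)) = Mul(Add(Pow(Add(311973, 486736), -1), 85293), Pow(Add(-453491, Mul(Pow(Add(-359, -706), -1), Add(423, -359))), -1)) = Mul(Add(Pow(798709, -1), 85293), Pow(Add(-453491, Mul(Pow(-1065, -1), 64)), -1)) = Mul(Add(Rational(1, 798709), 85293), Pow(Add(-453491, Mul(Rational(-1, 1065), 64)), -1)) = Mul(Rational(68124286738, 798709), Pow(Add(-453491, Rational(-64, 1065)), -1)) = Mul(Rational(68124286738, 798709), Pow(Rational(-482967979, 1065), -1)) = Mul(Rational(68124286738, 798709), Rational(-1065, 482967979)) = Rational(-72552365375970, 385750871539111)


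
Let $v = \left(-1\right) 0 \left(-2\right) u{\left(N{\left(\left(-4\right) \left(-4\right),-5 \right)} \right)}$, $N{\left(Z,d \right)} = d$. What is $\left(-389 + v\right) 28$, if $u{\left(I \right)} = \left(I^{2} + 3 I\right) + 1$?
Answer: $-10892$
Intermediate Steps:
$u{\left(I \right)} = 1 + I^{2} + 3 I$
$v = 0$ ($v = \left(-1\right) 0 \left(-2\right) \left(1 + \left(-5\right)^{2} + 3 \left(-5\right)\right) = 0 \left(-2\right) \left(1 + 25 - 15\right) = 0 \cdot 11 = 0$)
$\left(-389 + v\right) 28 = \left(-389 + 0\right) 28 = \left(-389\right) 28 = -10892$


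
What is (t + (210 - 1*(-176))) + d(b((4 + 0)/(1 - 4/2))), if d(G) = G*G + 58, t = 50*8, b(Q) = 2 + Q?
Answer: 848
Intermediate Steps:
t = 400
d(G) = 58 + G² (d(G) = G² + 58 = 58 + G²)
(t + (210 - 1*(-176))) + d(b((4 + 0)/(1 - 4/2))) = (400 + (210 - 1*(-176))) + (58 + (2 + (4 + 0)/(1 - 4/2))²) = (400 + (210 + 176)) + (58 + (2 + 4/(1 - 4*½))²) = (400 + 386) + (58 + (2 + 4/(1 - 2))²) = 786 + (58 + (2 + 4/(-1))²) = 786 + (58 + (2 + 4*(-1))²) = 786 + (58 + (2 - 4)²) = 786 + (58 + (-2)²) = 786 + (58 + 4) = 786 + 62 = 848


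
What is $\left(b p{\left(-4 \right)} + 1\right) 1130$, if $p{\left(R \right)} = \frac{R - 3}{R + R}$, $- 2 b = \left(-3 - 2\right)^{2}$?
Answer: $- \frac{89835}{8} \approx -11229.0$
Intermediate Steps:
$b = - \frac{25}{2}$ ($b = - \frac{\left(-3 - 2\right)^{2}}{2} = - \frac{\left(-5\right)^{2}}{2} = \left(- \frac{1}{2}\right) 25 = - \frac{25}{2} \approx -12.5$)
$p{\left(R \right)} = \frac{-3 + R}{2 R}$
$\left(b p{\left(-4 \right)} + 1\right) 1130 = \left(- \frac{25 \frac{-3 - 4}{2 \left(-4\right)}}{2} + 1\right) 1130 = \left(- \frac{25 \cdot \frac{1}{2} \left(- \frac{1}{4}\right) \left(-7\right)}{2} + 1\right) 1130 = \left(\left(- \frac{25}{2}\right) \frac{7}{8} + 1\right) 1130 = \left(- \frac{175}{16} + 1\right) 1130 = \left(- \frac{159}{16}\right) 1130 = - \frac{89835}{8}$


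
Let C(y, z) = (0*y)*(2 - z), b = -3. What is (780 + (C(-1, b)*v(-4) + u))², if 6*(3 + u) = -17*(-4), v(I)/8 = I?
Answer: 5593225/9 ≈ 6.2147e+5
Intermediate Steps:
v(I) = 8*I
C(y, z) = 0 (C(y, z) = 0*(2 - z) = 0)
u = 25/3 (u = -3 + (-17*(-4))/6 = -3 + (⅙)*68 = -3 + 34/3 = 25/3 ≈ 8.3333)
(780 + (C(-1, b)*v(-4) + u))² = (780 + (0*(8*(-4)) + 25/3))² = (780 + (0*(-32) + 25/3))² = (780 + (0 + 25/3))² = (780 + 25/3)² = (2365/3)² = 5593225/9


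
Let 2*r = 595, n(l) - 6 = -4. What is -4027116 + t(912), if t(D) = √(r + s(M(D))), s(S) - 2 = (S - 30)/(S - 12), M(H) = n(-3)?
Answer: -4027116 + √30230/10 ≈ -4.0271e+6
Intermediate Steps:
n(l) = 2 (n(l) = 6 - 4 = 2)
r = 595/2 (r = (½)*595 = 595/2 ≈ 297.50)
M(H) = 2
s(S) = 2 + (-30 + S)/(-12 + S) (s(S) = 2 + (S - 30)/(S - 12) = 2 + (-30 + S)/(-12 + S))
t(D) = √30230/10 (t(D) = √(595/2 + 3*(-18 + 2)/(-12 + 2)) = √(595/2 + 3*(-16)/(-10)) = √(595/2 + 3*(-⅒)*(-16)) = √(595/2 + 24/5) = √(3023/10) = √30230/10)
-4027116 + t(912) = -4027116 + √30230/10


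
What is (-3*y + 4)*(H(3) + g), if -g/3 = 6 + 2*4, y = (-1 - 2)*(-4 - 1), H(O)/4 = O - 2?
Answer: 1558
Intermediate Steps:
H(O) = -8 + 4*O (H(O) = 4*(O - 2) = 4*(-2 + O) = -8 + 4*O)
y = 15 (y = -3*(-5) = 15)
g = -42 (g = -3*(6 + 2*4) = -3*(6 + 8) = -3*14 = -42)
(-3*y + 4)*(H(3) + g) = (-3*15 + 4)*((-8 + 4*3) - 42) = (-45 + 4)*((-8 + 12) - 42) = -41*(4 - 42) = -41*(-38) = 1558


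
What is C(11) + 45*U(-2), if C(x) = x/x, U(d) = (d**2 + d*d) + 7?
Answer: 676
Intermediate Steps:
U(d) = 7 + 2*d**2 (U(d) = (d**2 + d**2) + 7 = 2*d**2 + 7 = 7 + 2*d**2)
C(x) = 1
C(11) + 45*U(-2) = 1 + 45*(7 + 2*(-2)**2) = 1 + 45*(7 + 2*4) = 1 + 45*(7 + 8) = 1 + 45*15 = 1 + 675 = 676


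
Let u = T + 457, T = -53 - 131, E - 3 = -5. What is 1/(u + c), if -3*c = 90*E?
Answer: 1/333 ≈ 0.0030030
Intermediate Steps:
E = -2 (E = 3 - 5 = -2)
T = -184
c = 60 (c = -30*(-2) = -1/3*(-180) = 60)
u = 273 (u = -184 + 457 = 273)
1/(u + c) = 1/(273 + 60) = 1/333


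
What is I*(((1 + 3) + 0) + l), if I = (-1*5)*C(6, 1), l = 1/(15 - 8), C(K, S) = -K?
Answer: 870/7 ≈ 124.29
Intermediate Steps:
l = ⅐ (l = 1/7 = ⅐ ≈ 0.14286)
I = 30 (I = (-1*5)*(-1*6) = -5*(-6) = 30)
I*(((1 + 3) + 0) + l) = 30*(((1 + 3) + 0) + ⅐) = 30*((4 + 0) + ⅐) = 30*(4 + ⅐) = 30*(29/7) = 870/7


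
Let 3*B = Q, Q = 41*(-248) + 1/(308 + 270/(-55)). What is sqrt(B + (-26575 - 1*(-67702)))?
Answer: sqrt(3775276434306)/10002 ≈ 194.26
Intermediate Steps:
Q = -33900101/3334 (Q = -10168 + 1/(308 + 270*(-1/55)) = -10168 + 1/(308 - 54/11) = -10168 + 1/(3334/11) = -10168 + 11/3334 = -33900101/3334 ≈ -10168.)
B = -33900101/10002 (B = (1/3)*(-33900101/3334) = -33900101/10002 ≈ -3389.3)
sqrt(B + (-26575 - 1*(-67702))) = sqrt(-33900101/10002 + (-26575 - 1*(-67702))) = sqrt(-33900101/10002 + (-26575 + 67702)) = sqrt(-33900101/10002 + 41127) = sqrt(377452153/10002) = sqrt(3775276434306)/10002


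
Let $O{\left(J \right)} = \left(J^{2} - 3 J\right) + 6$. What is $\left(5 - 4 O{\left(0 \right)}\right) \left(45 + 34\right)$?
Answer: $-1501$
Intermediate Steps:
$O{\left(J \right)} = 6 + J^{2} - 3 J$
$\left(5 - 4 O{\left(0 \right)}\right) \left(45 + 34\right) = \left(5 - 4 \left(6 + 0^{2} - 0\right)\right) \left(45 + 34\right) = \left(5 - 4 \left(6 + 0 + 0\right)\right) 79 = \left(5 - 24\right) 79 = \left(-19\right) 79 = -1501$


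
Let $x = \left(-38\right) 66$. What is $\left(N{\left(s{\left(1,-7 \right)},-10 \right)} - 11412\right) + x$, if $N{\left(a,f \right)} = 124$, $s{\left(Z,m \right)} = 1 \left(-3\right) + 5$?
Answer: $-13796$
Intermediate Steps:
$s{\left(Z,m \right)} = 2$ ($s{\left(Z,m \right)} = -3 + 5 = 2$)
$x = -2508$
$\left(N{\left(s{\left(1,-7 \right)},-10 \right)} - 11412\right) + x = \left(124 - 11412\right) - 2508 = -11288 - 2508 = -13796$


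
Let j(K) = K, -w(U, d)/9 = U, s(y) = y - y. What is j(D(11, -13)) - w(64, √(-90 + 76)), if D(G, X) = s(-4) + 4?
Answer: 580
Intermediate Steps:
s(y) = 0
w(U, d) = -9*U
D(G, X) = 4 (D(G, X) = 0 + 4 = 4)
j(D(11, -13)) - w(64, √(-90 + 76)) = 4 - (-9)*64 = 4 - 1*(-576) = 4 + 576 = 580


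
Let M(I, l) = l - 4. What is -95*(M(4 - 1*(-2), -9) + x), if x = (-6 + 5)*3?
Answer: 1520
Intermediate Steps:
M(I, l) = -4 + l
x = -3 (x = -1*3 = -3)
-95*(M(4 - 1*(-2), -9) + x) = -95*((-4 - 9) - 3) = -95*(-13 - 3) = -95*(-16) = 1520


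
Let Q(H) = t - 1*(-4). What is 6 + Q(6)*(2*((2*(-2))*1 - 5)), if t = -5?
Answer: 24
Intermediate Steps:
Q(H) = -1 (Q(H) = -5 - 1*(-4) = -5 + 4 = -1)
6 + Q(6)*(2*((2*(-2))*1 - 5)) = 6 - 2*((2*(-2))*1 - 5) = 6 - 2*(-4*1 - 5) = 6 - 2*(-4 - 5) = 6 - 2*(-9) = 6 - 1*(-18) = 6 + 18 = 24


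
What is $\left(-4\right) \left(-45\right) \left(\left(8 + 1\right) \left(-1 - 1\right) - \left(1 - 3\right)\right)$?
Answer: $-2880$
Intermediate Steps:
$\left(-4\right) \left(-45\right) \left(\left(8 + 1\right) \left(-1 - 1\right) - \left(1 - 3\right)\right) = 180 \left(9 \left(-2\right) - -2\right) = 180 \left(-18 + 2\right) = 180 \left(-16\right) = -2880$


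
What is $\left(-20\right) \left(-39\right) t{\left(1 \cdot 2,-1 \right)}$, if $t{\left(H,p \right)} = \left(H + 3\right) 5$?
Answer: $19500$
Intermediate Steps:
$t{\left(H,p \right)} = 15 + 5 H$ ($t{\left(H,p \right)} = \left(3 + H\right) 5 = 15 + 5 H$)
$\left(-20\right) \left(-39\right) t{\left(1 \cdot 2,-1 \right)} = \left(-20\right) \left(-39\right) \left(15 + 5 \cdot 1 \cdot 2\right) = 780 \left(15 + 5 \cdot 2\right) = 780 \left(15 + 10\right) = 780 \cdot 25 = 19500$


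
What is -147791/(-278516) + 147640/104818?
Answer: 577665911/297892756 ≈ 1.9392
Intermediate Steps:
-147791/(-278516) + 147640/104818 = -147791*(-1/278516) + 147640*(1/104818) = 21113/39788 + 73820/52409 = 577665911/297892756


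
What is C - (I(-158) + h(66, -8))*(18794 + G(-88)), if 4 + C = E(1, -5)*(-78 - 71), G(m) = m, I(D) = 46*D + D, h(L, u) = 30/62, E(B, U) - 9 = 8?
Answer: 4305874199/31 ≈ 1.3890e+8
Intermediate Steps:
E(B, U) = 17 (E(B, U) = 9 + 8 = 17)
h(L, u) = 15/31 (h(L, u) = 30*(1/62) = 15/31)
I(D) = 47*D
C = -2537 (C = -4 + 17*(-78 - 71) = -4 + 17*(-149) = -4 - 2533 = -2537)
C - (I(-158) + h(66, -8))*(18794 + G(-88)) = -2537 - (47*(-158) + 15/31)*(18794 - 88) = -2537 - (-7426 + 15/31)*18706 = -2537 - (-230191)*18706/31 = -2537 - 1*(-4305952846/31) = -2537 + 4305952846/31 = 4305874199/31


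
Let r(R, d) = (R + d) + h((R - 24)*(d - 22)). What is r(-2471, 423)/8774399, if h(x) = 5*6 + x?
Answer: -1002513/8774399 ≈ -0.11425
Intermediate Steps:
h(x) = 30 + x
r(R, d) = 30 + R + d + (-24 + R)*(-22 + d) (r(R, d) = (R + d) + (30 + (R - 24)*(d - 22)) = (R + d) + (30 + (-24 + R)*(-22 + d)) = 30 + R + d + (-24 + R)*(-22 + d))
r(-2471, 423)/8774399 = (558 - 23*423 - 21*(-2471) - 2471*423)/8774399 = (558 - 9729 + 51891 - 1045233)*(1/8774399) = -1002513*1/8774399 = -1002513/8774399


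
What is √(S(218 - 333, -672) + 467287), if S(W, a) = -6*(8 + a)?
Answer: √471271 ≈ 686.49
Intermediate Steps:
S(W, a) = -48 - 6*a
√(S(218 - 333, -672) + 467287) = √((-48 - 6*(-672)) + 467287) = √((-48 + 4032) + 467287) = √(3984 + 467287) = √471271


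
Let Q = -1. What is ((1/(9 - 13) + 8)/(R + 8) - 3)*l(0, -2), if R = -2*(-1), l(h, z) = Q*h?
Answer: 0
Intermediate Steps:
l(h, z) = -h
R = 2
((1/(9 - 13) + 8)/(R + 8) - 3)*l(0, -2) = ((1/(9 - 13) + 8)/(2 + 8) - 3)*(-1*0) = ((1/(-4) + 8)/10 - 3)*0 = ((-¼ + 8)*(⅒) - 3)*0 = ((31/4)*(⅒) - 3)*0 = (31/40 - 3)*0 = -89/40*0 = 0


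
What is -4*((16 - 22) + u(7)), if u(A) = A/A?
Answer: 20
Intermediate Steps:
u(A) = 1
-4*((16 - 22) + u(7)) = -4*((16 - 22) + 1) = -4*(-6 + 1) = -4*(-5) = 20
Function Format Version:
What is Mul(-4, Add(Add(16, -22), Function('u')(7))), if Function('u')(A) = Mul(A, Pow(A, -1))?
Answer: 20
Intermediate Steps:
Function('u')(A) = 1
Mul(-4, Add(Add(16, -22), Function('u')(7))) = Mul(-4, Add(Add(16, -22), 1)) = Mul(-4, Add(-6, 1)) = Mul(-4, -5) = 20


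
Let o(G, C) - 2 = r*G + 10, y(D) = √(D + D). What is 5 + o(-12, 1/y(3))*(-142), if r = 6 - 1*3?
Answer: 3413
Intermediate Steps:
y(D) = √2*√D (y(D) = √(2*D) = √2*√D)
r = 3 (r = 6 - 3 = 3)
o(G, C) = 12 + 3*G (o(G, C) = 2 + (3*G + 10) = 2 + (10 + 3*G) = 12 + 3*G)
5 + o(-12, 1/y(3))*(-142) = 5 + (12 + 3*(-12))*(-142) = 5 + (12 - 36)*(-142) = 5 - 24*(-142) = 5 + 3408 = 3413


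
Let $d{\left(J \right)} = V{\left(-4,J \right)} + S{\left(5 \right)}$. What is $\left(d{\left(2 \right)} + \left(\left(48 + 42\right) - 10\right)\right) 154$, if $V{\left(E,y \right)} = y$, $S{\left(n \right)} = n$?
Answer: $13398$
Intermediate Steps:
$d{\left(J \right)} = 5 + J$ ($d{\left(J \right)} = J + 5 = 5 + J$)
$\left(d{\left(2 \right)} + \left(\left(48 + 42\right) - 10\right)\right) 154 = \left(\left(5 + 2\right) + \left(\left(48 + 42\right) - 10\right)\right) 154 = \left(7 + \left(90 - 10\right)\right) 154 = \left(7 + 80\right) 154 = 87 \cdot 154 = 13398$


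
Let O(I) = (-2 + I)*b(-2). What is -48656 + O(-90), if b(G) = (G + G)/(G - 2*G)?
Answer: -48472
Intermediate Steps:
b(G) = -2 (b(G) = (2*G)/((-G)) = (2*G)*(-1/G) = -2)
O(I) = 4 - 2*I (O(I) = (-2 + I)*(-2) = 4 - 2*I)
-48656 + O(-90) = -48656 + (4 - 2*(-90)) = -48656 + (4 + 180) = -48656 + 184 = -48472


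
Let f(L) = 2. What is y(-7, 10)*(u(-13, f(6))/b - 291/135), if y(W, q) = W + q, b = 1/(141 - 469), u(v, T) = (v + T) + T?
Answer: 132743/15 ≈ 8849.5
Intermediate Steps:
u(v, T) = v + 2*T (u(v, T) = (T + v) + T = v + 2*T)
b = -1/328 (b = 1/(-328) = -1/328 ≈ -0.0030488)
y(-7, 10)*(u(-13, f(6))/b - 291/135) = (-7 + 10)*((-13 + 2*2)/(-1/328) - 291/135) = 3*((-13 + 4)*(-328) - 291*1/135) = 3*(-9*(-328) - 97/45) = 3*(2952 - 97/45) = 3*(132743/45) = 132743/15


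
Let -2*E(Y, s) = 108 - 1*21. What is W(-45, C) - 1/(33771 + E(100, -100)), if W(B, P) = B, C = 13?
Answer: -3035477/67455 ≈ -45.000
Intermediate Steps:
E(Y, s) = -87/2 (E(Y, s) = -(108 - 1*21)/2 = -(108 - 21)/2 = -½*87 = -87/2)
W(-45, C) - 1/(33771 + E(100, -100)) = -45 - 1/(33771 - 87/2) = -45 - 1/67455/2 = -45 - 1*2/67455 = -45 - 2/67455 = -3035477/67455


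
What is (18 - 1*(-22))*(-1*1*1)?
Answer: -40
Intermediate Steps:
(18 - 1*(-22))*(-1*1*1) = (18 + 22)*(-1*1) = 40*(-1) = -40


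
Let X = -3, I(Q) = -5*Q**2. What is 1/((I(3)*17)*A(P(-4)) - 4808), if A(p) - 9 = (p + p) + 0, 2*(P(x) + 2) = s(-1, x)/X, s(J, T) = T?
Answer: -1/9653 ≈ -0.00010359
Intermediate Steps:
P(x) = -2 - x/6 (P(x) = -2 + (x/(-3))/2 = -2 + (x*(-1/3))/2 = -2 + (-x/3)/2 = -2 - x/6)
A(p) = 9 + 2*p (A(p) = 9 + ((p + p) + 0) = 9 + (2*p + 0) = 9 + 2*p)
1/((I(3)*17)*A(P(-4)) - 4808) = 1/((-5*3**2*17)*(9 + 2*(-2 - 1/6*(-4))) - 4808) = 1/((-5*9*17)*(9 + 2*(-2 + 2/3)) - 4808) = 1/((-45*17)*(9 + 2*(-4/3)) - 4808) = 1/(-765*(9 - 8/3) - 4808) = 1/(-765*19/3 - 4808) = 1/(-4845 - 4808) = 1/(-9653) = -1/9653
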